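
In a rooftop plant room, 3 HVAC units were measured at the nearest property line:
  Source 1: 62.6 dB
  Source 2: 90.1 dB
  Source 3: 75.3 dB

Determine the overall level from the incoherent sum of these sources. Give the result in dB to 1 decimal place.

Converting to relative power and adding: 10^(62.6/10) + 10^(90.1/10) + 10^(75.3/10) = 1.059e+09.
L_total = 10·log₁₀(1.059e+09) = 90.2 dB.

90.2 dB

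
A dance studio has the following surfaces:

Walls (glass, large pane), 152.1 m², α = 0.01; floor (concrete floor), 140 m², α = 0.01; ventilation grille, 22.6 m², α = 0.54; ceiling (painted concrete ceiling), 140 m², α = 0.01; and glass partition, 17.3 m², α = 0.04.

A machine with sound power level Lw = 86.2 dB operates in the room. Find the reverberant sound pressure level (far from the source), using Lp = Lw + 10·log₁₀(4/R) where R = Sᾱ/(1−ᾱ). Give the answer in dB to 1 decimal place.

Σ(Sᵢαᵢ) = 152.1·0.01 + 140·0.01 + 22.6·0.54 + 140·0.01 + 17.3·0.04 = 17.217; total area S = 472.0 m².
ᾱ = 17.217/472.0 = 0.0365; R = Sᾱ/(1−ᾱ) = 17.217/(1−0.0365) = 17.869 m².
Lp = 86.2 + 10·log₁₀(4/17.869) = 86.2 + (-6.50) = 79.7 dB.

79.7 dB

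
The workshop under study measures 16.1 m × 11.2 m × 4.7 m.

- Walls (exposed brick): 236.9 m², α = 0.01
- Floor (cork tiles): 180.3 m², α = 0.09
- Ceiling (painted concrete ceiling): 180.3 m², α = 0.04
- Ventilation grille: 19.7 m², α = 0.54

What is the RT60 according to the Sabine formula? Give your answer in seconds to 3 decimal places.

Summing Sᵢαᵢ: 2.369 + 16.227 + 7.212 + 10.638 → A = 36.446 sabins.
Room volume: 847.504 m³.
T = 0.161 V/A = 0.161·847.504/36.446 = 3.744 s.

3.744 s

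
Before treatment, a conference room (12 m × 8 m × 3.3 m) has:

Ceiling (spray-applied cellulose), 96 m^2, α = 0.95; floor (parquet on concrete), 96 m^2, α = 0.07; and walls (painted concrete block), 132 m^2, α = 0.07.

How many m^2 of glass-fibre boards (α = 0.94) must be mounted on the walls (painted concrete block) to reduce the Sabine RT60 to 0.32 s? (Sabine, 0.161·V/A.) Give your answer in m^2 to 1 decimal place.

60.0

A₁ = Σ Sᵢαᵢ = 96*0.95 + 96*0.07 + 132*0.07 = 107.160 sabins.
V = 316.8 m³. Target absorption A₂ = 0.161 × 316.8 / 0.32 = 159.390 sabins.
ΔA needed = 159.390 − 107.160 = 52.230 sabins.
Net gain per m^2: Δα = 0.94 − 0.07 = 0.87.
Area = ΔA/Δα = 52.230/0.87 = 60.0 m^2.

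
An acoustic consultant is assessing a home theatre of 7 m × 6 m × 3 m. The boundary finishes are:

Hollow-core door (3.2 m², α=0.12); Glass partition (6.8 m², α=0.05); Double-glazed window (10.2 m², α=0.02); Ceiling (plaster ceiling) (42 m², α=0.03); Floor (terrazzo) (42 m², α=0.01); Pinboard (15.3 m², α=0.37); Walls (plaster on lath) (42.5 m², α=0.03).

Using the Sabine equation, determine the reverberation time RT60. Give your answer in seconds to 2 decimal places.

Total absorption A = 3.2×0.12 + 6.8×0.05 + 10.2×0.02 + 42×0.03 + 42×0.01 + 15.3×0.37 + 42.5×0.03
  = 0.384 + 0.340 + 0.204 + 1.260 + 0.420 + 5.661 + 1.275 = 9.544 m² sabins.
V = 7·6·3 = 126 m³.
Sabine: RT60 = 0.161 × 126 / 9.544 = 2.13 s.

2.13 seconds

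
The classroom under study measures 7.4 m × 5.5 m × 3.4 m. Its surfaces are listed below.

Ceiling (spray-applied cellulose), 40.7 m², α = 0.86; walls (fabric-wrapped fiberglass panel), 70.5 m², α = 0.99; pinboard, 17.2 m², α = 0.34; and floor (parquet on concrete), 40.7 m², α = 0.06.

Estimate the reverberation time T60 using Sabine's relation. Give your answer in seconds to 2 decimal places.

Summing Sᵢαᵢ: 35.002 + 69.795 + 5.848 + 2.442 → A = 113.087 sabins.
V = 7.4·5.5·3.4 = 138.38 m³.
T = 0.161 V/A = 0.161·138.38/113.087 = 0.20 s.

0.20 seconds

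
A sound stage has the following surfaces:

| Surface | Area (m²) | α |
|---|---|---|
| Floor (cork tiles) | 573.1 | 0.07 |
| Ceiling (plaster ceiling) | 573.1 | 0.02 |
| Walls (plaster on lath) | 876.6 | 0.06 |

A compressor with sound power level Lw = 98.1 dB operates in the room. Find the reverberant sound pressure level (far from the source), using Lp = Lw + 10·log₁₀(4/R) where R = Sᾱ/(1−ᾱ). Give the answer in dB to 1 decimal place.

83.7 dB

A = 104.175 sabins; S = 2022.8 m².
ᾱ = 104.175/2022.8 = 0.0515; R = Sᾱ/(1−ᾱ) = 104.175/(1−0.0515) = 109.831 m².
Lp = Lw + 10 log₁₀(4/R) = 98.1 -14.39 = 83.7 dB.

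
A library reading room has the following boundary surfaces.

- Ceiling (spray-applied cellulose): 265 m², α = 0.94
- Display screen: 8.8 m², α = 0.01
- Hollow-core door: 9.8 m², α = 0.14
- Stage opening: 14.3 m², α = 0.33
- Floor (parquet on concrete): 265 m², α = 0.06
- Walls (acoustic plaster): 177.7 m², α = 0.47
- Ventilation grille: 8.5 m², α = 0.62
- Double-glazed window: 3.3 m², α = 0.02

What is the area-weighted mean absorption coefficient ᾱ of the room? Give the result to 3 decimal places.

0.479

Total surface area S = 752.4 m².
A = 265*0.94 + 8.8*0.01 + 9.8*0.14 + 14.3*0.33 + 265*0.06 + 177.7*0.47 + 8.5*0.62 + 3.3*0.02 = 360.034 sabins.
ᾱ = 360.034 / 752.4 = 0.479.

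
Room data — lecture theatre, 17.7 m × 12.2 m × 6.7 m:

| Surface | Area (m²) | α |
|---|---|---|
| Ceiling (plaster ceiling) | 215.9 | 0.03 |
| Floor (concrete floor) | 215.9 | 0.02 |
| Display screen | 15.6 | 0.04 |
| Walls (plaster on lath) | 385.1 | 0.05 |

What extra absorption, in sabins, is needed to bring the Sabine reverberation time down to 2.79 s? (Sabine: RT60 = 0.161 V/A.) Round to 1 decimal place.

52.8 sabins

Equivalent absorption area: A₁ = 215.9×0.03 + 215.9×0.02 + 15.6×0.04 + 385.1×0.05 = 30.674 m².
For T = 2.79 s, need A₂ = 0.161·V/T = 0.161·1446.798/2.79 = 83.489 sabins.
ΔA = A₂ − A₁ = 83.489 − 30.674 = 52.8 sabins.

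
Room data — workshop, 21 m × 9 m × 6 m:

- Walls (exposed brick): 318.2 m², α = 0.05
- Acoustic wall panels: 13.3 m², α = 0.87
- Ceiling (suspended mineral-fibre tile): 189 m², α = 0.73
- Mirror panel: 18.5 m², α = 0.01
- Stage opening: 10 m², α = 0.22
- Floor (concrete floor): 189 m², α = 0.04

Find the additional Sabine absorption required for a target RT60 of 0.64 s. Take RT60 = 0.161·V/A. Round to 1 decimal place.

109.9 sabins

Equivalent absorption area: A₁ = 318.2*0.05 + 13.3*0.87 + 189*0.73 + 18.5*0.01 + 10*0.22 + 189*0.04 = 175.396 m².
V = 1134 m³. Required absorption A₂ = 0.161 × 1134 / 0.64 = 285.272 sabins.
Additional absorption ΔA = 285.272 − 175.396 = 109.9 sabins.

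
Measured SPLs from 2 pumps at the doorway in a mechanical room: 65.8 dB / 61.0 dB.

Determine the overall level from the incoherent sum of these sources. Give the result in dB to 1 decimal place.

Σ 10^(Lᵢ/10) = 5.061e+06.
Back to dB: 10·log₁₀ Σ = 67.0 dB.

67.0 dB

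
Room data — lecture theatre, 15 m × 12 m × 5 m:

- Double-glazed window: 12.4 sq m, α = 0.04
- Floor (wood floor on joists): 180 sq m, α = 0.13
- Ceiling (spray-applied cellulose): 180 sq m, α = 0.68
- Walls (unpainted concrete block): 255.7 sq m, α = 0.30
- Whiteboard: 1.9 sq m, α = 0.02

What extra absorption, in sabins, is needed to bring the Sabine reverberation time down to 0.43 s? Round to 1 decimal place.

113.9 sabins

Summing Sᵢαᵢ: 0.496 + 23.400 + 122.400 + 76.710 + 0.038 → A₁ = 223.044 sabins.
Target A₂ = 0.161·900/0.43 = 336.977 sabins (V = 900 m³).
Additional absorption ΔA = 336.977 − 223.044 = 113.9 sabins.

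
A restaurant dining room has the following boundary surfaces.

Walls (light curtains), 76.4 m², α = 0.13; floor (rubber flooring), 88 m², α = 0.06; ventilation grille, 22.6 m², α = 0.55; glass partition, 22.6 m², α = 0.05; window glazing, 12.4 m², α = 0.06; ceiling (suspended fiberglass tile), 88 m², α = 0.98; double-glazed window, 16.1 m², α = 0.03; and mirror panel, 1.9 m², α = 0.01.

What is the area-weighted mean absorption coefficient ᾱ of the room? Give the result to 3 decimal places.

Total surface area S = 328.0 m².
Σ(Sᵢαᵢ) = 76.4×0.13 + 88×0.06 + 22.6×0.55 + 22.6×0.05 + 12.4×0.06 + 88×0.98 + 16.1×0.03 + 1.9×0.01 = 116.258.
ᾱ = 116.258 / 328.0 = 0.354.

0.354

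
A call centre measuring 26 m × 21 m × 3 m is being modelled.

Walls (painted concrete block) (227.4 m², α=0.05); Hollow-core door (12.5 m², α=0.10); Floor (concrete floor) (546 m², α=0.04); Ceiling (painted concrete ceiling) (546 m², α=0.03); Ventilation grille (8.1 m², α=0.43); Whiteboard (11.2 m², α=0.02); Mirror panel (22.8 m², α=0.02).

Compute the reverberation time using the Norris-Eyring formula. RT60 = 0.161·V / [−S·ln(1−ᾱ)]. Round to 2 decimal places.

4.70 s

S = Σ Sᵢ = 1374.0 m².
Σ(Sᵢαᵢ) = 227.4·0.05 + 12.5·0.10 + 546·0.04 + 546·0.03 + 8.1·0.43 + 11.2·0.02 + 22.8·0.02 = 55.003.
ᾱ = 55.003 / 1374.0 = 0.0400.
−S·ln(1−ᾱ) = −1374.0 × ln(1 − 0.0400) = 56.089.
V = 26 × 21 × 3 = 1638 m³.
T = 0.161·V/[−S·ln(1−ᾱ)] = 0.161·1638/56.089 = 4.70 s.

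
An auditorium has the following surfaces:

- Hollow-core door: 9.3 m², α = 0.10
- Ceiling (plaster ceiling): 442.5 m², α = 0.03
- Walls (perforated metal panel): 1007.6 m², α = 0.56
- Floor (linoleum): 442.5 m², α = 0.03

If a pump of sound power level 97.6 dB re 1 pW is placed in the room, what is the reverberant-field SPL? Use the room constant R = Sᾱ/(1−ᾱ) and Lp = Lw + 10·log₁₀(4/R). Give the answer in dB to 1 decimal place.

A = 591.736 sabins; S = 1901.9 m².
ᾱ = 0.3111, so room constant R = A/(1−ᾱ) = 858.958 m².
Lp = Lw + 10 log₁₀(4/R) = 97.6 -23.32 = 74.3 dB.

74.3 dB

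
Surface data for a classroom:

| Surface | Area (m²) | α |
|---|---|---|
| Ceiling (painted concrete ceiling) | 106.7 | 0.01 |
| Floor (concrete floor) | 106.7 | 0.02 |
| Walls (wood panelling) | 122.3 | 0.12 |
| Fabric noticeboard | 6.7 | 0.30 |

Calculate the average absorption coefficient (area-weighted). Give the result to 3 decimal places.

0.058

S = Σ Sᵢ = 106.7 + 106.7 + 122.3 + 6.7 = 342.4 m².
Weighted sum Σ Sα = 19.887.
ᾱ = A/S = 0.058.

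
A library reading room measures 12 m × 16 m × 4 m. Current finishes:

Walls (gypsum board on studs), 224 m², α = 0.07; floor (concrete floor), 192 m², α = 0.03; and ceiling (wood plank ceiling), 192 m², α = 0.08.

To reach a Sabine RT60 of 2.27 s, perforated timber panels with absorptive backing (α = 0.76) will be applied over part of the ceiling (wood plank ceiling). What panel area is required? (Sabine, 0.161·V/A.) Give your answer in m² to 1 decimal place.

Total absorption A₁ = 224*0.07 + 192*0.03 + 192*0.08
  = 15.680 + 5.760 + 15.360 = 36.800 m² sabins.
Required A₂ = 0.161·768/2.27 = 54.470 sabins.
Absorption to add: 54.470 − 36.800 = 17.670 sabins.
Net gain per m²: Δα = 0.76 − 0.08 = 0.68.
Panel area = 17.670 / 0.68 = 26.0 m².

26.0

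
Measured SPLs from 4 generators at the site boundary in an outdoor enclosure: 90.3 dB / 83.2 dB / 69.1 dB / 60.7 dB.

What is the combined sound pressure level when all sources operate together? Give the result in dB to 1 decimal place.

91.1 dB

Σ 10^(Lᵢ/10) = 1.29e+09.
L_total = 10·log₁₀(1.29e+09) = 91.1 dB.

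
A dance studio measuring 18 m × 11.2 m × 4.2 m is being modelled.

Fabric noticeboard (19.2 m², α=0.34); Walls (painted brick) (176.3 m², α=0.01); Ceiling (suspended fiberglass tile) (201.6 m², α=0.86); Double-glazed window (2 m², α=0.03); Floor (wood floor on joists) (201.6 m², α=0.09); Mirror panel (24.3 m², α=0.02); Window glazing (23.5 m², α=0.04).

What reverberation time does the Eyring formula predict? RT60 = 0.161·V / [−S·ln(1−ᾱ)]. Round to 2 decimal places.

0.57 sec

Total surface area S = 19.2 + 176.3 + 201.6 + 2 + 201.6 + 24.3 + 23.5 = 648.5 m².
Σ(Sᵢαᵢ) = 19.2·0.34 + 176.3·0.01 + 201.6·0.86 + 2·0.03 + 201.6·0.09 + 24.3·0.02 + 23.5·0.04 = 201.297.
Mean coefficient ᾱ = A/S = 0.3104.
−S·ln(1−ᾱ) = −648.5 × ln(1 − 0.3104) = 241.011.
V = 18 × 11.2 × 4.2 = 846.72 m³.
RT60 = 0.161 × 846.72 / 241.011 = 0.57 s.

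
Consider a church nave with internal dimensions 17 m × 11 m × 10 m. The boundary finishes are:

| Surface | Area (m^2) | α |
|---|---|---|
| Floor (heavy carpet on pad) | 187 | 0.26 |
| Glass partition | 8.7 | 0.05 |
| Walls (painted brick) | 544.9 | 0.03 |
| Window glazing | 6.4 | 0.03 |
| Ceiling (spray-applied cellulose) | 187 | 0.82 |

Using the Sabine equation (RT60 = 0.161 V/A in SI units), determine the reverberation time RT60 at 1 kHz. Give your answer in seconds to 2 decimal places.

A = Σ Sᵢαᵢ = 187·0.26 + 8.7·0.05 + 544.9·0.03 + 6.4·0.03 + 187·0.82 = 218.934 sabins.
Volume V = 17 × 11 × 10 = 1870 m³.
T = 0.161 V/A = 0.161·1870/218.934 = 1.38 s.

1.38 seconds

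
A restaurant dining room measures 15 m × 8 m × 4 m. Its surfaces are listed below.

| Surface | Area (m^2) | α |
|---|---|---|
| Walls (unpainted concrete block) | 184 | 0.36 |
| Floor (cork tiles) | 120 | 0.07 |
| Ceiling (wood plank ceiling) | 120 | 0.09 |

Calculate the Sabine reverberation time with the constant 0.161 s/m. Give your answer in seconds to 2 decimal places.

A = Σ Sᵢαᵢ = 184×0.36 + 120×0.07 + 120×0.09 = 85.440 sabins.
V = 15·8·4 = 480 m³.
T = 0.161 V/A = 0.161·480/85.440 = 0.90 s.

0.90 sec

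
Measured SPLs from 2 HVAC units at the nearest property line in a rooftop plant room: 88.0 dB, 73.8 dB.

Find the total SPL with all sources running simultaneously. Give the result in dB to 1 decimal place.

Sum in the linear (power) domain: Σ 10^(Lᵢ/10) = 10^(88.0/10) + 10^(73.8/10) = 6.549e+08.
Back to dB: 10·log₁₀ Σ = 88.2 dB.

88.2 dB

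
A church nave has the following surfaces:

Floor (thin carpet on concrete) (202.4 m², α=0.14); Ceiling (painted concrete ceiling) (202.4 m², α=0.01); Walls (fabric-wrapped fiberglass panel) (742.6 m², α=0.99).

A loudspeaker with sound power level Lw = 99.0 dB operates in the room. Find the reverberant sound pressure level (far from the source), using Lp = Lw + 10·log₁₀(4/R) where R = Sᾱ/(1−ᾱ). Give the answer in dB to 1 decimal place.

71.4 dB

Σ(Sᵢαᵢ) = 202.4·0.14 + 202.4·0.01 + 742.6·0.99 = 765.534; total area S = 1147.4 m².
ᾱ = 765.534/1147.4 = 0.6672; R = Sᾱ/(1−ᾱ) = 765.534/(1−0.6672) = 2300.282 m².
Lp = 99.0 + 10·log₁₀(4/2300.282) = 99.0 + (-27.60) = 71.4 dB.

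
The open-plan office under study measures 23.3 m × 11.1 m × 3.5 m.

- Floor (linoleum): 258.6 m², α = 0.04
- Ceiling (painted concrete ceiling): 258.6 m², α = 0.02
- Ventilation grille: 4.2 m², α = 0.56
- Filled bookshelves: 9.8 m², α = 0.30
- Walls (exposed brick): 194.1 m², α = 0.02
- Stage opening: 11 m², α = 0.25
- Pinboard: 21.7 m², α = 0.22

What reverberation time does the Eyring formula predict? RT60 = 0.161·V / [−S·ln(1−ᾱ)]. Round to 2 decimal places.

4.43 seconds

Total surface area S = 258.6 + 258.6 + 4.2 + 9.8 + 194.1 + 11 + 21.7 = 758.0 m².
Absorption A = 258.6×0.04 + 258.6×0.02 + 4.2×0.56 + 9.8×0.30 + 194.1×0.02 + 11×0.25 + 21.7×0.22 = 32.214 sabins.
ᾱ = 32.214 / 758.0 = 0.0425.
Eyring denominator: −S ln(1−ᾱ) = 32.920.
V = 23.3 × 11.1 × 3.5 = 905.205 m³.
RT60 = 0.161 × 905.205 / 32.920 = 4.43 s.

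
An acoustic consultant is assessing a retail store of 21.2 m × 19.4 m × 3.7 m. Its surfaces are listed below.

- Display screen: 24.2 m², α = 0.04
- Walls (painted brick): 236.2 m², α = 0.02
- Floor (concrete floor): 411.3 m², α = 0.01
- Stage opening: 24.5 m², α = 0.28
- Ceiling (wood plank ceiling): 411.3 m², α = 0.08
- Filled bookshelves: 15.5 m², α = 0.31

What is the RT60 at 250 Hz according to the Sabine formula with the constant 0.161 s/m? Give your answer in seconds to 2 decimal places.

4.51 seconds

Total absorption A = 24.2×0.04 + 236.2×0.02 + 411.3×0.01 + 24.5×0.28 + 411.3×0.08 + 15.5×0.31
  = 0.968 + 4.724 + 4.113 + 6.860 + 32.904 + 4.805 = 54.374 m² sabins.
Room volume: 1521.736 m³.
T = 0.161 V/A = 0.161·1521.736/54.374 = 4.51 s.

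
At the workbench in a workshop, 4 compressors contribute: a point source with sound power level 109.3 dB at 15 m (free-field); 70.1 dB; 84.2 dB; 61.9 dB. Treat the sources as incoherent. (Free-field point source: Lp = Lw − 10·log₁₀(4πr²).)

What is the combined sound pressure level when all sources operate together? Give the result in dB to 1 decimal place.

84.8 dB

Source at 15 m: Lp = 109.3 − 10·log₁₀(4π·15²) = 109.3 − 10·log₁₀(2827.433) = 74.8 dB.
Converting to relative power and adding: 10^(74.8/10) + 10^(70.1/10) + 10^(84.2/10) + 10^(61.9/10) = 3.05e+08.
L_total = 10·log₁₀(3.05e+08) = 84.8 dB.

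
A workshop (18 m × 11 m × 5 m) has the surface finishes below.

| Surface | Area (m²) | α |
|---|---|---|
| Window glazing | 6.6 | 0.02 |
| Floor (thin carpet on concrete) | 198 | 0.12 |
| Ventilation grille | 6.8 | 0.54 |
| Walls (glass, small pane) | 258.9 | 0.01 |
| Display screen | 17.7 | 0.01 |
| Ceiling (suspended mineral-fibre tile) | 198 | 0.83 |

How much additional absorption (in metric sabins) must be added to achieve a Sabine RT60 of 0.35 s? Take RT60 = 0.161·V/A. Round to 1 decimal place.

260.7 sabins

Summing Sᵢαᵢ: 0.132 + 23.760 + 3.672 + 2.589 + 0.177 + 164.340 → A₁ = 194.670 sabins.
For T = 0.35 s, need A₂ = 0.161·V/T = 0.161·990/0.35 = 455.400 sabins.
Additional absorption ΔA = 455.400 − 194.670 = 260.7 sabins.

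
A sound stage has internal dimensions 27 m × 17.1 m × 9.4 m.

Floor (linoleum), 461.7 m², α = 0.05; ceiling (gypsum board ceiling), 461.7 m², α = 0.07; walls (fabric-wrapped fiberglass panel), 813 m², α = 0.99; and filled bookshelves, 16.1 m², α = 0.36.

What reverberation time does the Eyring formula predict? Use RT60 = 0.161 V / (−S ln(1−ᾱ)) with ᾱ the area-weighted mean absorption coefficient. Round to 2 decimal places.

0.58 seconds

S = Σ Sᵢ = 1752.5 m².
Absorption A = 461.7·0.05 + 461.7·0.07 + 813·0.99 + 16.1·0.36 = 866.070 sabins.
Mean coefficient ᾱ = A/S = 0.4942.
Eyring denominator: −S ln(1−ᾱ) = 1194.528.
V = 27 × 17.1 × 9.4 = 4339.98 m³.
T = 0.161·V/[−S·ln(1−ᾱ)] = 0.161·4339.98/1194.528 = 0.58 s.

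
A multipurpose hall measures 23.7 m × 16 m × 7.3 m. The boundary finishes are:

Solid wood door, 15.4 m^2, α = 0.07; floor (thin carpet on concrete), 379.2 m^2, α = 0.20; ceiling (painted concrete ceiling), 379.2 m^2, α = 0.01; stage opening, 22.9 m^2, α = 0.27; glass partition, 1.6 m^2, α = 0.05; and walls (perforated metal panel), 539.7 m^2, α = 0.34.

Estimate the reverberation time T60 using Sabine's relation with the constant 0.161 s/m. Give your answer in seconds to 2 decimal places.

1.65 s

Total absorption A = 15.4×0.07 + 379.2×0.20 + 379.2×0.01 + 22.9×0.27 + 1.6×0.05 + 539.7×0.34
  = 1.078 + 75.840 + 3.792 + 6.183 + 0.080 + 183.498 = 270.471 m^2 sabins.
Room volume: 2768.16 m³.
T = 0.161 V/A = 0.161·2768.16/270.471 = 1.65 s.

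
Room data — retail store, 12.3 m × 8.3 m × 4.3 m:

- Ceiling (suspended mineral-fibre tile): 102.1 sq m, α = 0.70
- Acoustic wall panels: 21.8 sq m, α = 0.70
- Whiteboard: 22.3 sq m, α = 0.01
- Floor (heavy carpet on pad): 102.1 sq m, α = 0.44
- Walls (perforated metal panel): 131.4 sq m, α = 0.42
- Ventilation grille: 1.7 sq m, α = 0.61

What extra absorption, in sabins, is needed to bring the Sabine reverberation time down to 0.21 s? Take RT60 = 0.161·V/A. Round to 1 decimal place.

148.5 sabins

A₁ = Σ Sᵢαᵢ = 102.1×0.70 + 21.8×0.70 + 22.3×0.01 + 102.1×0.44 + 131.4×0.42 + 1.7×0.61 = 188.102 sabins.
V = 438.987 m³. Required absorption A₂ = 0.161 × 438.987 / 0.21 = 336.557 sabins.
Additional absorption ΔA = 336.557 − 188.102 = 148.5 sabins.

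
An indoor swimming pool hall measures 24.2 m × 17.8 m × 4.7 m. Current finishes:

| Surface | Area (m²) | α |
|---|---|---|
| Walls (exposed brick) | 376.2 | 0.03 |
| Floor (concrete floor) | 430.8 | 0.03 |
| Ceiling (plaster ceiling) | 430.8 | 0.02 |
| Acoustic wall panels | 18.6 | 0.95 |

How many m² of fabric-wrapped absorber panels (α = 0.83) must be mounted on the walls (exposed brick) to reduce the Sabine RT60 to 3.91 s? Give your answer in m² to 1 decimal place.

A₁ = Σ Sᵢαᵢ = 376.2*0.03 + 430.8*0.03 + 430.8*0.02 + 18.6*0.95 = 50.496 sabins.
Required A₂ = 0.161·2024.572/3.91 = 83.365 sabins.
ΔA needed = 83.365 − 50.496 = 32.869 sabins.
Net gain per m²: Δα = 0.83 − 0.03 = 0.80.
Panel area = 32.869 / 0.80 = 41.1 m².

41.1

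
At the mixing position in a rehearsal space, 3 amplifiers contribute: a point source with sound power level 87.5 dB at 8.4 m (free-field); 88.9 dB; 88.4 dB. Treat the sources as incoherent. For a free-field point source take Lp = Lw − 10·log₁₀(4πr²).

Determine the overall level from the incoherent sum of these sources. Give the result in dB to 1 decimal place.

91.7 dB

Source at 8.4 m: Lp = 87.5 − 10·log₁₀(4π·8.4²) = 87.5 − 10·log₁₀(886.683) = 58.0 dB.
Σ 10^(Lᵢ/10) = 1.469e+09.
Combined level = 10 log₁₀(1.469e+09) = 91.7 dB.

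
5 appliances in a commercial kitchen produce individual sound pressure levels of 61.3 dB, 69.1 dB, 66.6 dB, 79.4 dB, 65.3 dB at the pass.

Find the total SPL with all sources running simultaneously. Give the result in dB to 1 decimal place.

Σ 10^(Lᵢ/10) = 1.045e+08.
Back to dB: 10·log₁₀ Σ = 80.2 dB.

80.2 dB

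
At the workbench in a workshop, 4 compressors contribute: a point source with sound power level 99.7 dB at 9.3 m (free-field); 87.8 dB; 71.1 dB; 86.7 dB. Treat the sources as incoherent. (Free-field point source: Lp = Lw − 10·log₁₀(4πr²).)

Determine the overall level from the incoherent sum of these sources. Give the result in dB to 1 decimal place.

Source at 9.3 m: Lp = 99.7 − 10·log₁₀(4π·9.3²) = 99.7 − 10·log₁₀(1086.865) = 69.3 dB.
Σ 10^(Lᵢ/10) = 1.092e+09.
Back to dB: 10·log₁₀ Σ = 90.4 dB.

90.4 dB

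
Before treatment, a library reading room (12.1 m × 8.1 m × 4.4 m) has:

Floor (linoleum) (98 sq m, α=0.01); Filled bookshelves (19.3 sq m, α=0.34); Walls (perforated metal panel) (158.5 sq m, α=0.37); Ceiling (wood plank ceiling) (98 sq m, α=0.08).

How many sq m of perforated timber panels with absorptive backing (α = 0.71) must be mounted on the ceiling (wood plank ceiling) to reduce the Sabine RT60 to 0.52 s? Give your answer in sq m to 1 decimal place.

94.4

Total absorption A₁ = 98*0.01 + 19.3*0.34 + 158.5*0.37 + 98*0.08
  = 0.980 + 6.562 + 58.645 + 7.840 = 74.027 sq m sabins.
Required A₂ = 0.161·431.244/0.52 = 133.520 sabins.
ΔA needed = 133.520 − 74.027 = 59.493 sabins.
Each sq m of panel replacing the ceiling (wood plank ceiling) adds (0.71 − 0.08) = 0.63 sabins.
Area = ΔA/Δα = 59.493/0.63 = 94.4 sq m.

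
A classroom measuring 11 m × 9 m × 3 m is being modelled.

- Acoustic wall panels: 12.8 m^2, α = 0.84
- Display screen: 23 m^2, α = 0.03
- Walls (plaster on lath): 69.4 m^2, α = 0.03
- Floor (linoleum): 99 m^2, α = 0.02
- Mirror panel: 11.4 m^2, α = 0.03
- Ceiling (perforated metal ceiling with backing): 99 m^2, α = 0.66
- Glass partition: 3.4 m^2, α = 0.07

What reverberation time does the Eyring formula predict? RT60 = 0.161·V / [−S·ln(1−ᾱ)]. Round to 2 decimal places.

0.51 sec

Total surface area S = 12.8 + 23 + 69.4 + 99 + 11.4 + 99 + 3.4 = 318.0 m^2.
Σ(Sᵢαᵢ) = 12.8×0.84 + 23×0.03 + 69.4×0.03 + 99×0.02 + 11.4×0.03 + 99×0.66 + 3.4×0.07 = 81.424.
Mean coefficient ᾱ = A/S = 0.2561.
Eyring denominator: −S ln(1−ᾱ) = 94.080.
V = 11 × 9 × 3 = 297 m³.
T = 0.161·V/[−S·ln(1−ᾱ)] = 0.161·297/94.080 = 0.51 s.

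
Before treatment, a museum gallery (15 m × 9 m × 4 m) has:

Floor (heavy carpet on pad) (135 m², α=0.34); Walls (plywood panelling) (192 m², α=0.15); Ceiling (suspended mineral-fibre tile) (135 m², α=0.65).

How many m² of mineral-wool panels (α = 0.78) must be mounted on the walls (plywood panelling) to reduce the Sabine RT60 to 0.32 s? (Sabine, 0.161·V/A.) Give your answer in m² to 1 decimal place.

Equivalent absorption area: A₁ = 135*0.34 + 192*0.15 + 135*0.65 = 162.450 m².
V = 540 m³. Target absorption A₂ = 0.161 × 540 / 0.32 = 271.688 sabins.
Absorption to add: 271.688 − 162.450 = 109.238 sabins.
Net gain per m²: Δα = 0.78 − 0.15 = 0.63.
Area = ΔA/Δα = 109.238/0.63 = 173.4 m².

173.4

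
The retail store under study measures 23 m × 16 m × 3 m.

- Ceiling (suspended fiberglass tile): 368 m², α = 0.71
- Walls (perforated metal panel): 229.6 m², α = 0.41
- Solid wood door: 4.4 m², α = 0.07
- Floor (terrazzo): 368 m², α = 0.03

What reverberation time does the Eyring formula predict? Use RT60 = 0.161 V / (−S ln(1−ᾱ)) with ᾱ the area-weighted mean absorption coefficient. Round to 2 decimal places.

S = Σ Sᵢ = 970.0 m².
Absorption A = 368×0.71 + 229.6×0.41 + 4.4×0.07 + 368×0.03 = 366.764 sabins.
ᾱ = 366.764 / 970.0 = 0.3781.
Eyring denominator: −S ln(1−ᾱ) = 460.727.
V = 23 × 16 × 3 = 1104 m³.
T = 0.161·V/[−S·ln(1−ᾱ)] = 0.161·1104/460.727 = 0.39 s.

0.39 s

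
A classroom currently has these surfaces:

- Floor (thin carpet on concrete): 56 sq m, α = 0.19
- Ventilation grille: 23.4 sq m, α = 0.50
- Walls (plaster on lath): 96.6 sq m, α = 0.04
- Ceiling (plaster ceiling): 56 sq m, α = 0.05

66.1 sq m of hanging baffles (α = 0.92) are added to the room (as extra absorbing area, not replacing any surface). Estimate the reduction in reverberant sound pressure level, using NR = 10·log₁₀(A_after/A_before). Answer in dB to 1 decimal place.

4.9 dB

Summing Sᵢαᵢ: 10.640 + 11.700 + 3.864 + 2.800 → A_before = 29.004 sabins.
Added absorption = 66.1 × 0.92 = 60.812 sabins.
New total A_after = 89.816 sabins.
NR = 10·log₁₀(89.816/29.004) = 4.9 dB.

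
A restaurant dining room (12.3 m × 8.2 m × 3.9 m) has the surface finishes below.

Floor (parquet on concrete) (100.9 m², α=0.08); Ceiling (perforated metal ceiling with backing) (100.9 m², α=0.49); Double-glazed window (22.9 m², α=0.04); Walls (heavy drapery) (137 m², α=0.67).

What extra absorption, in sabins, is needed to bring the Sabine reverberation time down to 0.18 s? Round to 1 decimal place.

A₁ = Σ Sᵢαᵢ = 100.9·0.08 + 100.9·0.49 + 22.9·0.04 + 137·0.67 = 150.219 sabins.
V = 393.354 m³. Required absorption A₂ = 0.161 × 393.354 / 0.18 = 351.833 sabins.
ΔA = A₂ − A₁ = 351.833 − 150.219 = 201.6 sabins.

201.6 sabins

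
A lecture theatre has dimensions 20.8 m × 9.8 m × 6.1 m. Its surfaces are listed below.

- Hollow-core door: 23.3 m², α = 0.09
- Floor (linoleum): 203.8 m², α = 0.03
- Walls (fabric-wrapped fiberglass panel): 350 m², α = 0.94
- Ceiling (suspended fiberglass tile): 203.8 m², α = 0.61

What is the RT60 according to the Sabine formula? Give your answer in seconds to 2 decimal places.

0.43 seconds

Total absorption A = 23.3×0.09 + 203.8×0.03 + 350×0.94 + 203.8×0.61
  = 2.097 + 6.114 + 329.000 + 124.318 = 461.529 m² sabins.
Room volume: 1243.424 m³.
T = 0.161 V/A = 0.161·1243.424/461.529 = 0.43 s.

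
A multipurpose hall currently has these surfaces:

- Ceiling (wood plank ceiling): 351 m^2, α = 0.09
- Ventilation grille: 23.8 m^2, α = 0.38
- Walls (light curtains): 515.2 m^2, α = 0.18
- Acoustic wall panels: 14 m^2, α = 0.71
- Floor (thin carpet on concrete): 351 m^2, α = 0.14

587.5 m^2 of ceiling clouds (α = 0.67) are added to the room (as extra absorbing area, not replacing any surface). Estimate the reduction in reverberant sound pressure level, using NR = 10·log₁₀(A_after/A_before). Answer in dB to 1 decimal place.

4.8 dB

Total absorption A_before = 351×0.09 + 23.8×0.38 + 515.2×0.18 + 14×0.71 + 351×0.14
  = 31.590 + 9.044 + 92.736 + 9.940 + 49.140 = 192.450 m^2 sabins.
Added absorption = 587.5 × 0.67 = 393.625 sabins.
A_after = 192.450 + 393.625 = 586.075 sabins.
Reduction = 10 log₁₀(A_after/A_before) = 10 log₁₀(3.0453) = 4.8 dB.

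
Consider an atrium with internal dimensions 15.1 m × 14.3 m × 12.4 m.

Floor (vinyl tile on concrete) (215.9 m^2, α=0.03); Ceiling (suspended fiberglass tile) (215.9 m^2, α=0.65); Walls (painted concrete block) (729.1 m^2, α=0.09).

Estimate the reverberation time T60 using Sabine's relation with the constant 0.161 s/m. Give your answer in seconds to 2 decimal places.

2.03 seconds

Summing Sᵢαᵢ: 6.477 + 140.335 + 65.619 → A = 212.431 sabins.
V = 15.1·14.3·12.4 = 2677.532 m³.
Sabine: RT60 = 0.161 × 2677.532 / 212.431 = 2.03 s.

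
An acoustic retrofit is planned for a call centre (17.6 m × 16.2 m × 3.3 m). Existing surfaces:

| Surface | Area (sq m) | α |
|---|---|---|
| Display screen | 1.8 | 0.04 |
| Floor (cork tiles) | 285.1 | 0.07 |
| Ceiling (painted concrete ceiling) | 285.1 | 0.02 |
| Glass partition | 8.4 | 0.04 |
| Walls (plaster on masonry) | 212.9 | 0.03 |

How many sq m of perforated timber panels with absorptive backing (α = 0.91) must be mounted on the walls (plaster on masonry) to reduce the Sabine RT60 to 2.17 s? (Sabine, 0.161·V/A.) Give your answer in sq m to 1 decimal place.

Summing Sᵢαᵢ: 0.072 + 19.957 + 5.702 + 0.336 + 6.387 → A₁ = 32.454 sabins.
V = 940.896 m³. Target absorption A₂ = 0.161 × 940.896 / 2.17 = 69.808 sabins.
Absorption to add: 69.808 − 32.454 = 37.354 sabins.
Each sq m of panel replacing the walls (plaster on masonry) adds (0.91 − 0.03) = 0.88 sabins.
Panel area = 37.354 / 0.88 = 42.4 sq m.

42.4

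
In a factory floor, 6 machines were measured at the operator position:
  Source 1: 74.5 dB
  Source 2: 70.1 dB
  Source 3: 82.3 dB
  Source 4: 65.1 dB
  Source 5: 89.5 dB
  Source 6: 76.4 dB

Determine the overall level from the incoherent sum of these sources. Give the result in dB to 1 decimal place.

90.6 dB

Sum in the linear (power) domain: Σ 10^(Lᵢ/10) = 10^(74.5/10) + 10^(70.1/10) + 10^(82.3/10) + 10^(65.1/10) + 10^(89.5/10) + 10^(76.4/10) = 1.146e+09.
Combined level = 10 log₁₀(1.146e+09) = 90.6 dB.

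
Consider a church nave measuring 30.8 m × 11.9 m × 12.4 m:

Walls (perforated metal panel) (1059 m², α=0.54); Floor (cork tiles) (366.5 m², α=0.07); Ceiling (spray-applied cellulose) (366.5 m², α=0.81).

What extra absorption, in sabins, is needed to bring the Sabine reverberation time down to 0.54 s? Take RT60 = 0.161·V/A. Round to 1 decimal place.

460.7 sabins

Equivalent absorption area: A₁ = 1059*0.54 + 366.5*0.07 + 366.5*0.81 = 894.380 m².
V = 4544.848 m³. Required absorption A₂ = 0.161 × 4544.848 / 0.54 = 1355.038 sabins.
Shortfall: 1355.038 − 894.380 = 460.7 sabins.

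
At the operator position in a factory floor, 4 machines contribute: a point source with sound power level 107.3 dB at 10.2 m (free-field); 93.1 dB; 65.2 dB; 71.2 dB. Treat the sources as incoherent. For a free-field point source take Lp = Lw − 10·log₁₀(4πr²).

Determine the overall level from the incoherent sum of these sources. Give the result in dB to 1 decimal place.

93.2 dB

Source at 10.2 m: Lp = 107.3 − 10·log₁₀(4π·10.2²) = 107.3 − 10·log₁₀(1307.405) = 76.1 dB.
Sum in the linear (power) domain: Σ 10^(Lᵢ/10) = 10^(76.1/10) + 10^(93.1/10) + 10^(65.2/10) + 10^(71.2/10) = 2.099e+09.
Combined level = 10 log₁₀(2.099e+09) = 93.2 dB.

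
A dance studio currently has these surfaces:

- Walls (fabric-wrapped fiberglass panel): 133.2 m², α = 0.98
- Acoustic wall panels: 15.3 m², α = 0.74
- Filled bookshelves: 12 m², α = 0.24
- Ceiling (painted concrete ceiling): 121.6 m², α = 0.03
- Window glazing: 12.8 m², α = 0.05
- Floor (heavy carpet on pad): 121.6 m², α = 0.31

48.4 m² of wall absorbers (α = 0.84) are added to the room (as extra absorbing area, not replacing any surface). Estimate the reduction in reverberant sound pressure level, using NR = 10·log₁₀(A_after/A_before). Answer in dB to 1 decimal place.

0.9 dB

Summing Sᵢαᵢ: 130.536 + 11.322 + 2.880 + 3.648 + 0.640 + 37.696 → A_before = 186.722 sabins.
Treatment contributes 48.4·0.84 = 40.656 sabins.
New total A_after = 227.378 sabins.
NR = 10·log₁₀(227.378/186.722) = 0.9 dB.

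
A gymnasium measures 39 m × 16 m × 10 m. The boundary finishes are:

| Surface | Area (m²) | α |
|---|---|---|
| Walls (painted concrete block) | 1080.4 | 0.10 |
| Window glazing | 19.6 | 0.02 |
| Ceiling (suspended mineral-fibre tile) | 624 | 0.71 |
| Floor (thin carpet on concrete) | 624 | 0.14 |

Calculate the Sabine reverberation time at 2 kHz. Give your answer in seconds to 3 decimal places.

1.573 sec

Equivalent absorption area: A = 1080.4·0.10 + 19.6·0.02 + 624·0.71 + 624·0.14 = 638.832 m².
Room volume: 6240 m³.
T = 0.161 V/A = 0.161·6240/638.832 = 1.573 s.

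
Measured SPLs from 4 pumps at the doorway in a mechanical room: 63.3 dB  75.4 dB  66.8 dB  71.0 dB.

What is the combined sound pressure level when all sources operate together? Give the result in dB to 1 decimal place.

Sum in the linear (power) domain: Σ 10^(Lᵢ/10) = 10^(63.3/10) + 10^(75.4/10) + 10^(66.8/10) + 10^(71.0/10) = 5.419e+07.
Combined level = 10 log₁₀(5.419e+07) = 77.3 dB.

77.3 dB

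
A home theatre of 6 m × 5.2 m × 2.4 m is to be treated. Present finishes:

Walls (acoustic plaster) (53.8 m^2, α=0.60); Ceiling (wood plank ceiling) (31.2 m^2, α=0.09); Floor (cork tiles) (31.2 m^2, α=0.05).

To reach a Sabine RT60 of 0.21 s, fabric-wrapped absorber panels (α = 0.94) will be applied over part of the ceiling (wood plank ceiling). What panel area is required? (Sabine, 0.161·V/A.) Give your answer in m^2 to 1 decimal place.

Total absorption A₁ = 53.8*0.60 + 31.2*0.09 + 31.2*0.05
  = 32.280 + 2.808 + 1.560 = 36.648 m^2 sabins.
V = 74.88 m³. Target absorption A₂ = 0.161 × 74.88 / 0.21 = 57.408 sabins.
Absorption to add: 57.408 − 36.648 = 20.760 sabins.
Each m^2 of panel replacing the ceiling (wood plank ceiling) adds (0.94 − 0.09) = 0.85 sabins.
Panel area = 20.760 / 0.85 = 24.4 m^2.

24.4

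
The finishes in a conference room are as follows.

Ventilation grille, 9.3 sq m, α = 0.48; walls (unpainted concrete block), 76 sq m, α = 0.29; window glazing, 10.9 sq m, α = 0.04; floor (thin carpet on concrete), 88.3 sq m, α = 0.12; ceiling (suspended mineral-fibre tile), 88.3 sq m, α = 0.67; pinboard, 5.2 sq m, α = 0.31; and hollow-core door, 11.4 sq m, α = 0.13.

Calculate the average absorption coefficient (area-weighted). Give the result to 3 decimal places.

S = Σ Sᵢ = 9.3 + 76 + 10.9 + 88.3 + 88.3 + 5.2 + 11.4 = 289.4 sq m.
Weighted sum Σ Sα = 99.791.
ᾱ = 99.791 / 289.4 = 0.345.

0.345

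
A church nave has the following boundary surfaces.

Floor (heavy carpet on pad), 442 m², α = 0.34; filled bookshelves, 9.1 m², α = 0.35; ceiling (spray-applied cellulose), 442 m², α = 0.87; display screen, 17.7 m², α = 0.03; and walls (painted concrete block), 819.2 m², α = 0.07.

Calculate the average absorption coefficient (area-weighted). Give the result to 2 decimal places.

Total surface area S = 1730.0 m².
Σ(Sᵢαᵢ) = 442*0.34 + 9.1*0.35 + 442*0.87 + 17.7*0.03 + 819.2*0.07 = 595.880.
ᾱ = A/S = 0.34.

0.34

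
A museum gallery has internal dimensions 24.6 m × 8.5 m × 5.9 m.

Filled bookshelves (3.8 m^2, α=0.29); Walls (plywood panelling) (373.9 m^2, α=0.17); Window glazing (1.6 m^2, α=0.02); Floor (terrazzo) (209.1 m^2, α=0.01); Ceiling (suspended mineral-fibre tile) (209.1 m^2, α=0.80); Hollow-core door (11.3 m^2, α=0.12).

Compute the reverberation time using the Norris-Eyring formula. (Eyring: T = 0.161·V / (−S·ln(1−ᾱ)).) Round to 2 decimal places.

0.71 s

Total surface area S = 3.8 + 373.9 + 1.6 + 209.1 + 209.1 + 11.3 = 808.8 m^2.
Σ(Sᵢαᵢ) = 3.8×0.29 + 373.9×0.17 + 1.6×0.02 + 209.1×0.01 + 209.1×0.80 + 11.3×0.12 = 235.424.
Mean coefficient ᾱ = A/S = 0.2911.
Eyring denominator: −S ln(1−ᾱ) = 278.260.
V = 24.6 × 8.5 × 5.9 = 1233.69 m³.
T = 0.161·V/[−S·ln(1−ᾱ)] = 0.161·1233.69/278.260 = 0.71 s.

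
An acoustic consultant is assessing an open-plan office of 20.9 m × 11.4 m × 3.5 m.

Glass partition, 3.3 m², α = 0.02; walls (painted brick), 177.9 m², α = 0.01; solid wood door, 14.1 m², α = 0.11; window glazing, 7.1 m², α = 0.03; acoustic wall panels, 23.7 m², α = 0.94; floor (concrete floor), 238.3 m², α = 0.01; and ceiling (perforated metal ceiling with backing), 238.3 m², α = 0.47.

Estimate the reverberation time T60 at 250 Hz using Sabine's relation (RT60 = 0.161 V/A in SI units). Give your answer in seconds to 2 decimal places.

Equivalent absorption area: A = 3.3*0.02 + 177.9*0.01 + 14.1*0.11 + 7.1*0.03 + 23.7*0.94 + 238.3*0.01 + 238.3*0.47 = 140.271 m².
Room volume: 833.91 m³.
RT60 = 0.161 · V / A = 0.161 × 833.91 / 140.271 = 0.96 s.

0.96 seconds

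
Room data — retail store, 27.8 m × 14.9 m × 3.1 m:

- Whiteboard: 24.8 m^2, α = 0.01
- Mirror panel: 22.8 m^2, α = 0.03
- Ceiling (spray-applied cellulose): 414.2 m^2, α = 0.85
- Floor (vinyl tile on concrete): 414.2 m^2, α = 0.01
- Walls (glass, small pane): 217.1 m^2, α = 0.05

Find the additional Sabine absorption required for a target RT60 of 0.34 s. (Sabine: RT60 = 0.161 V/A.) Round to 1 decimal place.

Total absorption A₁ = 24.8×0.01 + 22.8×0.03 + 414.2×0.85 + 414.2×0.01 + 217.1×0.05
  = 0.248 + 0.684 + 352.070 + 4.142 + 10.855 = 367.999 m^2 sabins.
V = 1284.082 m³. Required absorption A₂ = 0.161 × 1284.082 / 0.34 = 608.051 sabins.
ΔA = A₂ − A₁ = 608.051 − 367.999 = 240.1 sabins.

240.1 sabins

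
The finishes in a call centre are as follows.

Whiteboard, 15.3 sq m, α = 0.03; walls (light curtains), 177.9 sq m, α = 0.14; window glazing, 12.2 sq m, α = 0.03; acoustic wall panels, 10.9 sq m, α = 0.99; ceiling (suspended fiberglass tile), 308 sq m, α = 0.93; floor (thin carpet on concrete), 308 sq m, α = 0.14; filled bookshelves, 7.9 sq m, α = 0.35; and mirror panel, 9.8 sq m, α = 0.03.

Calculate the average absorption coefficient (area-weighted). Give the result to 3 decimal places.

Total surface area S = 850.0 sq m.
A = 15.3·0.03 + 177.9·0.14 + 12.2·0.03 + 10.9·0.99 + 308·0.93 + 308·0.14 + 7.9·0.35 + 9.8·0.03 = 369.141 sabins.
ᾱ = 369.141 / 850.0 = 0.434.

0.434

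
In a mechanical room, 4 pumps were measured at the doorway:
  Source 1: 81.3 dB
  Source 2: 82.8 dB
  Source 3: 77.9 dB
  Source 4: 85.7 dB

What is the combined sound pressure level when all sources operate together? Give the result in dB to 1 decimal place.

88.8 dB

Σ 10^(Lᵢ/10) = 7.586e+08.
Back to dB: 10·log₁₀ Σ = 88.8 dB.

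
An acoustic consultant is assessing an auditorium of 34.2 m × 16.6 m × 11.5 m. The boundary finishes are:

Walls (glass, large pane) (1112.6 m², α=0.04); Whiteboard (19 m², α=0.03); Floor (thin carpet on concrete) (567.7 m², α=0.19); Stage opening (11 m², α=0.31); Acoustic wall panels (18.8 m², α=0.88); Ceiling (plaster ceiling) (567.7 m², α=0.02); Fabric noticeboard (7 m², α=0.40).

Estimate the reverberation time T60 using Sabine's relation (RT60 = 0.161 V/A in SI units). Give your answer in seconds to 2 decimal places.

A = Σ Sᵢαᵢ = 1112.6×0.04 + 19×0.03 + 567.7×0.19 + 11×0.31 + 18.8×0.88 + 567.7×0.02 + 7×0.40 = 187.045 sabins.
Room volume: 6528.78 m³.
RT60 = 0.161 · V / A = 0.161 × 6528.78 / 187.045 = 5.62 s.

5.62 s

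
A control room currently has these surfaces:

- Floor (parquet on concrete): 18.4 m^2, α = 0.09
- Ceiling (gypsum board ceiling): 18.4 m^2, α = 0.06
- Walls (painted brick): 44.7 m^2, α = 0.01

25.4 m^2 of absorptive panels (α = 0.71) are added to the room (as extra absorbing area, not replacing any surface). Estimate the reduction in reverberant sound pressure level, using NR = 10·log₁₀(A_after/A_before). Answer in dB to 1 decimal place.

Equivalent absorption area: A_before = 18.4×0.09 + 18.4×0.06 + 44.7×0.01 = 3.207 m^2.
Added absorption = 25.4 × 0.71 = 18.034 sabins.
A_after = 3.207 + 18.034 = 21.241 sabins.
NR = 10·log₁₀(21.241/3.207) = 8.2 dB.

8.2 dB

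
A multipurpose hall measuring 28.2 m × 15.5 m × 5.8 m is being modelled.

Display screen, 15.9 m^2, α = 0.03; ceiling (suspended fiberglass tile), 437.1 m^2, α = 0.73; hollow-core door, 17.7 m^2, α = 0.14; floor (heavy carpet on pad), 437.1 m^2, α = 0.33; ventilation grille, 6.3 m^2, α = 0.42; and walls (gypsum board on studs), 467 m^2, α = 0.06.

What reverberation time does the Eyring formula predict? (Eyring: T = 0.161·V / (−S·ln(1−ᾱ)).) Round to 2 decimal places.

S = Σ Sᵢ = 1381.1 m^2.
Σ(Sᵢαᵢ) = 15.9·0.03 + 437.1·0.73 + 17.7·0.14 + 437.1·0.33 + 6.3·0.42 + 467·0.06 = 496.947.
Mean coefficient ᾱ = A/S = 0.3598.
−S·ln(1−ᾱ) = −1381.1 × ln(1 − 0.3598) = 615.936.
V = 28.2 × 15.5 × 5.8 = 2535.18 m³.
T = 0.161·V/[−S·ln(1−ᾱ)] = 0.161·2535.18/615.936 = 0.66 s.

0.66 s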